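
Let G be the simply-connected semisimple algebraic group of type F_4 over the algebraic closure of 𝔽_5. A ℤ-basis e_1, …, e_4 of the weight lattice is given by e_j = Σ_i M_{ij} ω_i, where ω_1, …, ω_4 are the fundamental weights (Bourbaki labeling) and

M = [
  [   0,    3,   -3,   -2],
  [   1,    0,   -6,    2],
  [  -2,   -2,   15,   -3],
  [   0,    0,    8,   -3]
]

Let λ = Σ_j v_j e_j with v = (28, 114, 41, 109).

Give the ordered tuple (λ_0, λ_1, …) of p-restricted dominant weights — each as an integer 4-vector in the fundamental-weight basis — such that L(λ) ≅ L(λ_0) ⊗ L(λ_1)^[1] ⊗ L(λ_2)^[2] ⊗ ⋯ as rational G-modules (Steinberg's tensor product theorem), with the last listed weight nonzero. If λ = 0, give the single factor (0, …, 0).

((1, 0, 4, 1),)

ω-coordinates c = M·v, v = (28, 114, 41, 109):
  c_1 = 0·28 + 3·114 + (-3)·(41) + (-2)·(109) = 1
  c_2 = 1·28 + 0·114 + (-6)·(41) + 2·109 = 0
  c_3 = (-2)·(28) + (-2)·(114) + 15·41 + (-3)·(109) = 4
  c_4 = 0·28 + 0·114 + 8·41 + (-3)·(109) = 1
Writing each c_i in base p = 5:
  c_1 = 1 = 1·5^0
  c_2 = 0
  c_3 = 4 = 4·5^0
  c_4 = 1 = 1·5^0
p-restricted factor λ_0 = (1, 0, 4, 1)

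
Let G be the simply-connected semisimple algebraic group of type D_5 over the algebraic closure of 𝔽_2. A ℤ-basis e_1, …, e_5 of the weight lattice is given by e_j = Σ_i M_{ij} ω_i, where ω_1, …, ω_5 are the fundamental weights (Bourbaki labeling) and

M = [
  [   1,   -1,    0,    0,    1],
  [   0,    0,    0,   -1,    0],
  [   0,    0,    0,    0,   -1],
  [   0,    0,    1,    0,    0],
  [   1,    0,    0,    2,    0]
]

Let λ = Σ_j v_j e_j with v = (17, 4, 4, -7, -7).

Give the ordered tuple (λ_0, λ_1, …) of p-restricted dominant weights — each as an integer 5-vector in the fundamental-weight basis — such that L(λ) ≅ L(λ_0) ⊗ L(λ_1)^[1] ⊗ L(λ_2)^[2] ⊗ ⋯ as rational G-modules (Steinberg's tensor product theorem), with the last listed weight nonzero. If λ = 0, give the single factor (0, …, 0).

((0, 1, 1, 0, 1), (1, 1, 1, 0, 1), (1, 1, 1, 1, 0))

Change of basis e → ω: c = M·v where v = (17, 4, 4, -7, -7):
  c_1 = 1*17 + -1*4 + 0*4 + 0*-7 + 1*-7 = 6
  c_2 = 0*17 + 0*4 + 0*4 + -1*-7 + 0*-7 = 7
  c_3 = 0*17 + 0*4 + 0*4 + 0*-7 + -1*-7 = 7
  c_4 = 0*17 + 0*4 + 1*4 + 0*-7 + 0*-7 = 4
  c_5 = 1*17 + 0*4 + 0*4 + 2*-7 + 0*-7 = 3
Base-2 expansion of each c_i:
  c_1 = 6 = 0·2^0 + 1·2^1 + 1·2^2
  c_2 = 7 = 1·2^0 + 1·2^1 + 1·2^2
  c_3 = 7 = 1·2^0 + 1·2^1 + 1·2^2
  c_4 = 4 = 0·2^0 + 0·2^1 + 1·2^2
  c_5 = 3 = 1·2^0 + 1·2^1
λ_0 = (0, 1, 1, 0, 1)
λ_1 = (1, 1, 1, 0, 1)
λ_2 = (1, 1, 1, 1, 0)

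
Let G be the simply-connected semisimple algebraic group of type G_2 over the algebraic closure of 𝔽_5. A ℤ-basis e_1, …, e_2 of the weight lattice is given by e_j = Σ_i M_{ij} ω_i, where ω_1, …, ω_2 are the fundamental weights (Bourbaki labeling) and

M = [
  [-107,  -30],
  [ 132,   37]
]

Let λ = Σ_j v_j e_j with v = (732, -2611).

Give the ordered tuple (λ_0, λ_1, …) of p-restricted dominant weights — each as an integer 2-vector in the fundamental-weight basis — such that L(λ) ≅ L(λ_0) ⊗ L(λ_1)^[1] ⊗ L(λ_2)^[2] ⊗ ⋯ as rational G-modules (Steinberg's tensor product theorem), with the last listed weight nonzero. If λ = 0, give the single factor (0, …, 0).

((1, 2), (1, 3))

ω-coordinates c = M·v, v = (732, -2611):
  c_1 = (-107)·(732) + (-30)·(-2611) = 6
  c_2 = (132)·(732) + (37)·(-2611) = 17
Base-5 expansion of each c_i:
  c_1 = 6 = 1·5^0 + 1·5^1
  c_2 = 17 = 2·5^0 + 3·5^1
p-restricted factor λ_0 = (1, 2)
p-restricted factor λ_1 = (1, 3)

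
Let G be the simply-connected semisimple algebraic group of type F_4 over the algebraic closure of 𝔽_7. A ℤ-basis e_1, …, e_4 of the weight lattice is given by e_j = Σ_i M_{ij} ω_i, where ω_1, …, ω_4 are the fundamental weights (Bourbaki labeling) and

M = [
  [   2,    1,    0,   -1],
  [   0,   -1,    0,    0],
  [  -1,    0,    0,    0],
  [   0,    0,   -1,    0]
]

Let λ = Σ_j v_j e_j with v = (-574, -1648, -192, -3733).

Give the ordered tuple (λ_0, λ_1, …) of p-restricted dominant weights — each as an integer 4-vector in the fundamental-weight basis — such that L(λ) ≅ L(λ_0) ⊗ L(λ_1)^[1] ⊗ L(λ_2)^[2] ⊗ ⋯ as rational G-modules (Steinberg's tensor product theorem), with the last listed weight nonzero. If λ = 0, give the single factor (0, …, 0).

Compute c_i = Σ_j M_{ij} v_j with v = (-574, -1648, -192, -3733):
  c_1 = (2)·(-574) + (1)·(-1648) + (0)·(-192) + (-1)·(-3733) = 937
  c_2 = (0)·(-574) + (-1)·(-1648) + (0)·(-192) + (0)·(-3733) = 1648
  c_3 = (-1)·(-574) + (0)·(-1648) + (0)·(-192) + (0)·(-3733) = 574
  c_4 = (0)·(-574) + (0)·(-1648) + (-1)·(-192) + (0)·(-3733) = 192
Writing each c_i in base p = 7:
  c_1 = 937 = 6·7^0 + 0·7^1 + 5·7^2 + 2·7^3
  c_2 = 1648 = 3·7^0 + 4·7^1 + 5·7^2 + 4·7^3
  c_3 = 574 = 0·7^0 + 5·7^1 + 4·7^2 + 1·7^3
  c_4 = 192 = 3·7^0 + 6·7^1 + 3·7^2
Factor λ_0 = (6, 3, 0, 3)
Factor λ_1 = (0, 4, 5, 6)
Factor λ_2 = (5, 5, 4, 3)
Factor λ_3 = (2, 4, 1, 0)

((6, 3, 0, 3), (0, 4, 5, 6), (5, 5, 4, 3), (2, 4, 1, 0))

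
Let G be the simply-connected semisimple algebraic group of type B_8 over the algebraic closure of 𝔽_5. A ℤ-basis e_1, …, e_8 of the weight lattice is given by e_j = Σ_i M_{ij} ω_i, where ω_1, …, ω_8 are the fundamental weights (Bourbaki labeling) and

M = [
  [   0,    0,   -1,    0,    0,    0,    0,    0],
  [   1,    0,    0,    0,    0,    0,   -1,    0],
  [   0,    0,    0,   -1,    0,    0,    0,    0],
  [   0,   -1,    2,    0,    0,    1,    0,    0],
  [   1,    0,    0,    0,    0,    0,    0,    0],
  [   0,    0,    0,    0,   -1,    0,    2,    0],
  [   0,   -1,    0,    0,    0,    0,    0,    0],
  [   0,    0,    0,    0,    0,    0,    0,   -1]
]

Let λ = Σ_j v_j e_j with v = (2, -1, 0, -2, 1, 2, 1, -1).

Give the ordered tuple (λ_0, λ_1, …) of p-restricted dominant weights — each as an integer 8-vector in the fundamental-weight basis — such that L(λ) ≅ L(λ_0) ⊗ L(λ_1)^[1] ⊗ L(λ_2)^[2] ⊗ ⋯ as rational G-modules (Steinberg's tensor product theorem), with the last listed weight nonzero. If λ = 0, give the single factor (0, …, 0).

ω-coordinates c = M·v, v = (2, -1, 0, -2, 1, 2, 1, -1):
  c_1 = 0·2 + (0)·(-1) + (-1)·(0) + (0)·(-2) + 0·1 + 0·2 + 0·1 + (0)·(-1) = 0
  c_2 = 1·2 + (0)·(-1) + 0·0 + (0)·(-2) + 0·1 + 0·2 + (-1)·(1) + (0)·(-1) = 1
  c_3 = 0·2 + (0)·(-1) + 0·0 + (-1)·(-2) + 0·1 + 0·2 + 0·1 + (0)·(-1) = 2
  c_4 = 0·2 + (-1)·(-1) + 2·0 + (0)·(-2) + 0·1 + 1·2 + 0·1 + (0)·(-1) = 3
  c_5 = 1·2 + (0)·(-1) + 0·0 + (0)·(-2) + 0·1 + 0·2 + 0·1 + (0)·(-1) = 2
  c_6 = 0·2 + (0)·(-1) + 0·0 + (0)·(-2) + (-1)·(1) + 0·2 + 2·1 + (0)·(-1) = 1
  c_7 = 0·2 + (-1)·(-1) + 0·0 + (0)·(-2) + 0·1 + 0·2 + 0·1 + (0)·(-1) = 1
  c_8 = 0·2 + (0)·(-1) + 0·0 + (0)·(-2) + 0·1 + 0·2 + 0·1 + (-1)·(-1) = 1
Base-5 expansion of each c_i:
  c_1 = 0
  c_2 = 1 = 1·5^0
  c_3 = 2 = 2·5^0
  c_4 = 3 = 3·5^0
  c_5 = 2 = 2·5^0
  c_6 = 1 = 1·5^0
  c_7 = 1 = 1·5^0
  c_8 = 1 = 1·5^0
Factor λ_0 = (0, 1, 2, 3, 2, 1, 1, 1)

((0, 1, 2, 3, 2, 1, 1, 1),)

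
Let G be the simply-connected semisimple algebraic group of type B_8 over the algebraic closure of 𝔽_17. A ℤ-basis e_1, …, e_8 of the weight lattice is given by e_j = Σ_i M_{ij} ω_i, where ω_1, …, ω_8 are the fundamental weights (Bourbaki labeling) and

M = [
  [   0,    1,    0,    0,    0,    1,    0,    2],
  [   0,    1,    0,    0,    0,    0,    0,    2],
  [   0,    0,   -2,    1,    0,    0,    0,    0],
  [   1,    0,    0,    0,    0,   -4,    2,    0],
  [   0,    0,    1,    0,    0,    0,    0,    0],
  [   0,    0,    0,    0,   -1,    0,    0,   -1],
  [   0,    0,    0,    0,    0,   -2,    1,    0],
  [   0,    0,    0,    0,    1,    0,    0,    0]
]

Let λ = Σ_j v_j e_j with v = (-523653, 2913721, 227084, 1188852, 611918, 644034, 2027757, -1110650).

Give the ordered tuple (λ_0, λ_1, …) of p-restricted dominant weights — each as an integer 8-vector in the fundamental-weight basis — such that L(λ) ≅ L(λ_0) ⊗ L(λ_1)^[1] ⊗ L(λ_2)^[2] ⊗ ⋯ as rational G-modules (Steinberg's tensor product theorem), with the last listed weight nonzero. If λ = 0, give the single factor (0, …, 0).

In the fundamental-weight basis, λ has coordinates c = M·v (v = (-523653, 2913721, 227084, 1188852, 611918, 644034, 2027757, -1110650)):
  c_1 = (0)·(-523653) + (1)·(2913721) + (0)·(227084) + (0)·(1188852) + (0)·(611918) + (1)·(644034) + (0)·(2027757) + (2)·(-1110650) = 1336455
  c_2 = (0)·(-523653) + (1)·(2913721) + (0)·(227084) + (0)·(1188852) + (0)·(611918) + (0)·(644034) + (0)·(2027757) + (2)·(-1110650) = 692421
  c_3 = (0)·(-523653) + (0)·(2913721) + (-2)·(227084) + (1)·(1188852) + (0)·(611918) + (0)·(644034) + (0)·(2027757) + (0)·(-1110650) = 734684
  c_4 = (1)·(-523653) + (0)·(2913721) + (0)·(227084) + (0)·(1188852) + (0)·(611918) + (-4)·(644034) + (2)·(2027757) + (0)·(-1110650) = 955725
  c_5 = (0)·(-523653) + (0)·(2913721) + (1)·(227084) + (0)·(1188852) + (0)·(611918) + (0)·(644034) + (0)·(2027757) + (0)·(-1110650) = 227084
  c_6 = (0)·(-523653) + (0)·(2913721) + (0)·(227084) + (0)·(1188852) + (-1)·(611918) + (0)·(644034) + (0)·(2027757) + (-1)·(-1110650) = 498732
  c_7 = (0)·(-523653) + (0)·(2913721) + (0)·(227084) + (0)·(1188852) + (0)·(611918) + (-2)·(644034) + (1)·(2027757) + (0)·(-1110650) = 739689
  c_8 = (0)·(-523653) + (0)·(2913721) + (0)·(227084) + (0)·(1188852) + (1)·(611918) + (0)·(644034) + (0)·(2027757) + (0)·(-1110650) = 611918
Expand coordinatewise in base 17:
  c_1 = 1336455 = 0·17^0 + 7·17^1 + 0·17^2 + 0·17^3 + 16·17^4
  c_2 = 692421 = 11·17^0 + 15·17^1 + 15·17^2 + 4·17^3 + 8·17^4
  c_3 = 734684 = 12·17^0 + 2·17^1 + 9·17^2 + 13·17^3 + 8·17^4
  c_4 = 955725 = 2·17^0 + 0·17^1 + 9·17^2 + 7·17^3 + 11·17^4
  c_5 = 227084 = 15·17^0 + 12·17^1 + 3·17^2 + 12·17^3 + 2·17^4
  c_6 = 498732 = 3·17^0 + 12·17^1 + 8·17^2 + 16·17^3 + 5·17^4
  c_7 = 739689 = 2·17^0 + 8·17^1 + 9·17^2 + 14·17^3 + 8·17^4
  c_8 = 611918 = 3·17^0 + 6·17^1 + 9·17^2 + 5·17^3 + 7·17^4
p-restricted factor λ_0 = (0, 11, 12, 2, 15, 3, 2, 3)
p-restricted factor λ_1 = (7, 15, 2, 0, 12, 12, 8, 6)
p-restricted factor λ_2 = (0, 15, 9, 9, 3, 8, 9, 9)
p-restricted factor λ_3 = (0, 4, 13, 7, 12, 16, 14, 5)
p-restricted factor λ_4 = (16, 8, 8, 11, 2, 5, 8, 7)

((0, 11, 12, 2, 15, 3, 2, 3), (7, 15, 2, 0, 12, 12, 8, 6), (0, 15, 9, 9, 3, 8, 9, 9), (0, 4, 13, 7, 12, 16, 14, 5), (16, 8, 8, 11, 2, 5, 8, 7))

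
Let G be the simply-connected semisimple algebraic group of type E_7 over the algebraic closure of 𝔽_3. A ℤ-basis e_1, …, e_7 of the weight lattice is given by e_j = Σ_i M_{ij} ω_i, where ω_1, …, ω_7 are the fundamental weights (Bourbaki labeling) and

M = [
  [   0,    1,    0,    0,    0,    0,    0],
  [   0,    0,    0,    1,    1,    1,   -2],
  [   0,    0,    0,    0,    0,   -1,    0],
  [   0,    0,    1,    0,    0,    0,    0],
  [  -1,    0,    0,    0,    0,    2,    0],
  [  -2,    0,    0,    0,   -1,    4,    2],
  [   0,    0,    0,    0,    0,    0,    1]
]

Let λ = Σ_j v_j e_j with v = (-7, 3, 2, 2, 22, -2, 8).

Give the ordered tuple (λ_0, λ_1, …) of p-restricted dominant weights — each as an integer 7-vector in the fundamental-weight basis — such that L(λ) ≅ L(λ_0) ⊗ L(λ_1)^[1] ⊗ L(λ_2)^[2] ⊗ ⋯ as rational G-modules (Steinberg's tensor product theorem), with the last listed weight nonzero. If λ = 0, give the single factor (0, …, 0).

((0, 0, 2, 2, 0, 0, 2), (1, 2, 0, 0, 1, 0, 2))

In the fundamental-weight basis, λ has coordinates c = M·v (v = (-7, 3, 2, 2, 22, -2, 8)):
  c_1 = (0)·(-7) + 1·3 + 0·2 + 0·2 + 0·22 + (0)·(-2) + 0·8 = 3
  c_2 = (0)·(-7) + 0·3 + 0·2 + 1·2 + 1·22 + (1)·(-2) + (-2)·(8) = 6
  c_3 = (0)·(-7) + 0·3 + 0·2 + 0·2 + 0·22 + (-1)·(-2) + 0·8 = 2
  c_4 = (0)·(-7) + 0·3 + 1·2 + 0·2 + 0·22 + (0)·(-2) + 0·8 = 2
  c_5 = (-1)·(-7) + 0·3 + 0·2 + 0·2 + 0·22 + (2)·(-2) + 0·8 = 3
  c_6 = (-2)·(-7) + 0·3 + 0·2 + 0·2 + (-1)·(22) + (4)·(-2) + 2·8 = 0
  c_7 = (0)·(-7) + 0·3 + 0·2 + 0·2 + 0·22 + (0)·(-2) + 1·8 = 8
Expand coordinatewise in base 3:
  c_1 = 3 = 0·3^0 + 1·3^1
  c_2 = 6 = 0·3^0 + 2·3^1
  c_3 = 2 = 2·3^0
  c_4 = 2 = 2·3^0
  c_5 = 3 = 0·3^0 + 1·3^1
  c_6 = 0
  c_7 = 8 = 2·3^0 + 2·3^1
λ_0 = (0, 0, 2, 2, 0, 0, 2)
λ_1 = (1, 2, 0, 0, 1, 0, 2)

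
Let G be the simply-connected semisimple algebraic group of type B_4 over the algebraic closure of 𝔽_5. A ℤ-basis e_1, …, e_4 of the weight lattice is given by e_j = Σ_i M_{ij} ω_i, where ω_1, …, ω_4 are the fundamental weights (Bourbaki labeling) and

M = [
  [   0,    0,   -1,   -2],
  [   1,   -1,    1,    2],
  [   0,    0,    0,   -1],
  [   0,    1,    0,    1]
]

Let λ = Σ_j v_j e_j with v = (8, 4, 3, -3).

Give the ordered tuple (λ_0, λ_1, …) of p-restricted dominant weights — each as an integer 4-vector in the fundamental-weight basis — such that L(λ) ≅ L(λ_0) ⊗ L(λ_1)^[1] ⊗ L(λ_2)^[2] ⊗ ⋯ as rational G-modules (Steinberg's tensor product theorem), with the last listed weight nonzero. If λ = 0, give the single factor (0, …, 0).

ω-coordinates c = M·v, v = (8, 4, 3, -3):
  c_1 = 0·8 + 0·4 + (-1)·(3) + (-2)·(-3) = 3
  c_2 = 1·8 + (-1)·(4) + 1·3 + (2)·(-3) = 1
  c_3 = 0·8 + 0·4 + 0·3 + (-1)·(-3) = 3
  c_4 = 0·8 + 1·4 + 0·3 + (1)·(-3) = 1
Writing each c_i in base p = 5:
  c_1 = 3 = 3·5^0
  c_2 = 1 = 1·5^0
  c_3 = 3 = 3·5^0
  c_4 = 1 = 1·5^0
p-restricted factor λ_0 = (3, 1, 3, 1)

((3, 1, 3, 1),)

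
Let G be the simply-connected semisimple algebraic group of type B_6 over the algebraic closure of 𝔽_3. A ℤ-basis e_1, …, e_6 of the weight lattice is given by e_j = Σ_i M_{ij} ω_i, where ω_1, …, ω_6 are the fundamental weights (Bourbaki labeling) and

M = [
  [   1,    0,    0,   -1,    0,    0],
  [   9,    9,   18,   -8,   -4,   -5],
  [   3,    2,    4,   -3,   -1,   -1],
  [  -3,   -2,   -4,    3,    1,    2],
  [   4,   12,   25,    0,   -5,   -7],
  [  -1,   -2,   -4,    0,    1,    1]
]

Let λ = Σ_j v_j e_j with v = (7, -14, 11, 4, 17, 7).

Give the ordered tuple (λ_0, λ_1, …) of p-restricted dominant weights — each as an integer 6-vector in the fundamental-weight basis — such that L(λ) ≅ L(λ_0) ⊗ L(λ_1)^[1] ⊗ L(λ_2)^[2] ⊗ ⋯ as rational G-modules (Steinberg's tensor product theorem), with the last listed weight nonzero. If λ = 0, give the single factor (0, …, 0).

((0, 0, 1, 0, 1, 1), (1, 0, 0, 2, 0, 0))

Change of basis e → ω: c = M·v where v = (7, -14, 11, 4, 17, 7):
  c_1 = 1*7 + 0*-14 + 0*11 + -1*4 + 0*17 + 0*7 = 3
  c_2 = 9*7 + 9*-14 + 18*11 + -8*4 + -4*17 + -5*7 = 0
  c_3 = 3*7 + 2*-14 + 4*11 + -3*4 + -1*17 + -1*7 = 1
  c_4 = -3*7 + -2*-14 + -4*11 + 3*4 + 1*17 + 2*7 = 6
  c_5 = 4*7 + 12*-14 + 25*11 + 0*4 + -5*17 + -7*7 = 1
  c_6 = -1*7 + -2*-14 + -4*11 + 0*4 + 1*17 + 1*7 = 1
Writing each c_i in base p = 3:
  c_1 = 3 = 0·3^0 + 1·3^1
  c_2 = 0
  c_3 = 1 = 1·3^0
  c_4 = 6 = 0·3^0 + 2·3^1
  c_5 = 1 = 1·3^0
  c_6 = 1 = 1·3^0
Factor λ_0 = (0, 0, 1, 0, 1, 1)
Factor λ_1 = (1, 0, 0, 2, 0, 0)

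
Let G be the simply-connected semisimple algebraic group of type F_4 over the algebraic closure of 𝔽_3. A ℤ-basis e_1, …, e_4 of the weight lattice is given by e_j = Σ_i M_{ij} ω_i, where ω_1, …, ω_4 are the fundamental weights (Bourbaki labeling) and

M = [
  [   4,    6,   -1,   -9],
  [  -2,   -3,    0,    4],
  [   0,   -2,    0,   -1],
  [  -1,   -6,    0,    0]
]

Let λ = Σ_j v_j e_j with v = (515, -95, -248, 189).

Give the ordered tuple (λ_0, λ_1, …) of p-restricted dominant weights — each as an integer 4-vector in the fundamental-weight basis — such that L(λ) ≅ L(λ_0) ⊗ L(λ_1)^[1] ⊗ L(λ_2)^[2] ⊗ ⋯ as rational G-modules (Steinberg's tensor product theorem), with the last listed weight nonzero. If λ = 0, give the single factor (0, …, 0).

ω-coordinates c = M·v, v = (515, -95, -248, 189):
  c_1 = 4*515 + 6*-95 + -1*-248 + -9*189 = 37
  c_2 = -2*515 + -3*-95 + 0*-248 + 4*189 = 11
  c_3 = 0*515 + -2*-95 + 0*-248 + -1*189 = 1
  c_4 = -1*515 + -6*-95 + 0*-248 + 0*189 = 55
Writing each c_i in base p = 3:
  c_1 = 37 = 1·3^0 + 0·3^1 + 1·3^2 + 1·3^3
  c_2 = 11 = 2·3^0 + 0·3^1 + 1·3^2
  c_3 = 1 = 1·3^0
  c_4 = 55 = 1·3^0 + 0·3^1 + 0·3^2 + 2·3^3
p-restricted factor λ_0 = (1, 2, 1, 1)
p-restricted factor λ_1 = (0, 0, 0, 0)
p-restricted factor λ_2 = (1, 1, 0, 0)
p-restricted factor λ_3 = (1, 0, 0, 2)

((1, 2, 1, 1), (0, 0, 0, 0), (1, 1, 0, 0), (1, 0, 0, 2))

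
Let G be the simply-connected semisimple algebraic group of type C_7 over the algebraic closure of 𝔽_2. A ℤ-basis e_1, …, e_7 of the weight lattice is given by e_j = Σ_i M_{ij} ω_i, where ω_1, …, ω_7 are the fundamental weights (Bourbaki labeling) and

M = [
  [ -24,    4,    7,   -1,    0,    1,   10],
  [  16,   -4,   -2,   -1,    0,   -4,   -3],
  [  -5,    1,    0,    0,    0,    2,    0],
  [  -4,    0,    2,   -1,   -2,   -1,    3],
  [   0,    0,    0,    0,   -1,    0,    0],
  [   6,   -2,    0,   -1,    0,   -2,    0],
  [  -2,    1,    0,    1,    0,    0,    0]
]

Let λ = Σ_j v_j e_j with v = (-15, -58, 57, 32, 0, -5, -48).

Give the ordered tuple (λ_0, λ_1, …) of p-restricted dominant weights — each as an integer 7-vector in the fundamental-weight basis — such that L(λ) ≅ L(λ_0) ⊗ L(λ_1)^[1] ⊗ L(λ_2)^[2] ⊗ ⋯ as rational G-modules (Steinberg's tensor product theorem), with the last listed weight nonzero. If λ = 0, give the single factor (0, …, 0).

Compute c_i = Σ_j M_{ij} v_j with v = (-15, -58, 57, 32, 0, -5, -48):
  c_1 = (-24)·(-15) + (4)·(-58) + 7·57 + (-1)·(32) + 0·0 + (1)·(-5) + (10)·(-48) = 10
  c_2 = (16)·(-15) + (-4)·(-58) + (-2)·(57) + (-1)·(32) + 0·0 + (-4)·(-5) + (-3)·(-48) = 10
  c_3 = (-5)·(-15) + (1)·(-58) + 0·57 + 0·32 + 0·0 + (2)·(-5) + (0)·(-48) = 7
  c_4 = (-4)·(-15) + (0)·(-58) + 2·57 + (-1)·(32) + (-2)·(0) + (-1)·(-5) + (3)·(-48) = 3
  c_5 = (0)·(-15) + (0)·(-58) + 0·57 + 0·32 + (-1)·(0) + (0)·(-5) + (0)·(-48) = 0
  c_6 = (6)·(-15) + (-2)·(-58) + 0·57 + (-1)·(32) + 0·0 + (-2)·(-5) + (0)·(-48) = 4
  c_7 = (-2)·(-15) + (1)·(-58) + 0·57 + 1·32 + 0·0 + (0)·(-5) + (0)·(-48) = 4
Expand coordinatewise in base 2:
  c_1 = 10 = 0·2^0 + 1·2^1 + 0·2^2 + 1·2^3
  c_2 = 10 = 0·2^0 + 1·2^1 + 0·2^2 + 1·2^3
  c_3 = 7 = 1·2^0 + 1·2^1 + 1·2^2
  c_4 = 3 = 1·2^0 + 1·2^1
  c_5 = 0
  c_6 = 4 = 0·2^0 + 0·2^1 + 1·2^2
  c_7 = 4 = 0·2^0 + 0·2^1 + 1·2^2
λ_0 = (0, 0, 1, 1, 0, 0, 0)
λ_1 = (1, 1, 1, 1, 0, 0, 0)
λ_2 = (0, 0, 1, 0, 0, 1, 1)
λ_3 = (1, 1, 0, 0, 0, 0, 0)

((0, 0, 1, 1, 0, 0, 0), (1, 1, 1, 1, 0, 0, 0), (0, 0, 1, 0, 0, 1, 1), (1, 1, 0, 0, 0, 0, 0))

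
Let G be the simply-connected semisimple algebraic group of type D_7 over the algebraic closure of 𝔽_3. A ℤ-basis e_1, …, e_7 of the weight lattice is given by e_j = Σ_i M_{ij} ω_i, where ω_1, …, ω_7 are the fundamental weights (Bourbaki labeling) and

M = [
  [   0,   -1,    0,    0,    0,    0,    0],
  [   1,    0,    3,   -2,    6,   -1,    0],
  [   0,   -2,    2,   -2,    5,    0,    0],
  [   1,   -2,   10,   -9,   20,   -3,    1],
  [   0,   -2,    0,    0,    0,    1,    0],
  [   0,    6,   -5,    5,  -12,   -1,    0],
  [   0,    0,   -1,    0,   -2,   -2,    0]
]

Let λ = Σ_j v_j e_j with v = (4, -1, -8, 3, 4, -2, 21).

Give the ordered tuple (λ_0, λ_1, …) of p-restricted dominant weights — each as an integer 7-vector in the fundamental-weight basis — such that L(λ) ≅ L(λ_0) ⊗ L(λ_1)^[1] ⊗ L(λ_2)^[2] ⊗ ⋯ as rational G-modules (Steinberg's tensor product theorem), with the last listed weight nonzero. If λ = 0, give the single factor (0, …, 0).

((1, 0, 0, 0, 0, 0, 1), (0, 0, 0, 2, 0, 1, 1))

In the fundamental-weight basis, λ has coordinates c = M·v (v = (4, -1, -8, 3, 4, -2, 21)):
  c_1 = 0·4 + (-1)·(-1) + (0)·(-8) + 0·3 + 0·4 + (0)·(-2) + 0·21 = 1
  c_2 = 1·4 + (0)·(-1) + (3)·(-8) + (-2)·(3) + 6·4 + (-1)·(-2) + 0·21 = 0
  c_3 = 0·4 + (-2)·(-1) + (2)·(-8) + (-2)·(3) + 5·4 + (0)·(-2) + 0·21 = 0
  c_4 = 1·4 + (-2)·(-1) + (10)·(-8) + (-9)·(3) + 20·4 + (-3)·(-2) + 1·21 = 6
  c_5 = 0·4 + (-2)·(-1) + (0)·(-8) + 0·3 + 0·4 + (1)·(-2) + 0·21 = 0
  c_6 = 0·4 + (6)·(-1) + (-5)·(-8) + 5·3 + (-12)·(4) + (-1)·(-2) + 0·21 = 3
  c_7 = 0·4 + (0)·(-1) + (-1)·(-8) + 0·3 + (-2)·(4) + (-2)·(-2) + 0·21 = 4
Expand coordinatewise in base 3:
  c_1 = 1 = 1·3^0
  c_2 = 0
  c_3 = 0
  c_4 = 6 = 0·3^0 + 2·3^1
  c_5 = 0
  c_6 = 3 = 0·3^0 + 1·3^1
  c_7 = 4 = 1·3^0 + 1·3^1
Factor λ_0 = (1, 0, 0, 0, 0, 0, 1)
Factor λ_1 = (0, 0, 0, 2, 0, 1, 1)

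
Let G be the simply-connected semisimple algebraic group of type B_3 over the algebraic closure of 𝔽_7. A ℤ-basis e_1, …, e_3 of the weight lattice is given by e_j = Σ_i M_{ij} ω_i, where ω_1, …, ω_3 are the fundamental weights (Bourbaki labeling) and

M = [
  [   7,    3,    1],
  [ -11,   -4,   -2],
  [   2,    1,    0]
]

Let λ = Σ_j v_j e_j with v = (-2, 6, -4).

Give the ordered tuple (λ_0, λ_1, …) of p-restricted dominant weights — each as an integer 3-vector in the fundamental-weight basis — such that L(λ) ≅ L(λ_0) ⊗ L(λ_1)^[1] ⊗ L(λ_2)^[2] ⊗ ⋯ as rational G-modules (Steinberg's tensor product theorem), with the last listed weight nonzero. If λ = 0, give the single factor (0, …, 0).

In the fundamental-weight basis, λ has coordinates c = M·v (v = (-2, 6, -4)):
  c_1 = 7*-2 + 3*6 + 1*-4 = 0
  c_2 = -11*-2 + -4*6 + -2*-4 = 6
  c_3 = 2*-2 + 1*6 + 0*-4 = 2
Expand coordinatewise in base 7:
  c_1 = 0
  c_2 = 6 = 6·7^0
  c_3 = 2 = 2·7^0
p-restricted factor λ_0 = (0, 6, 2)

((0, 6, 2),)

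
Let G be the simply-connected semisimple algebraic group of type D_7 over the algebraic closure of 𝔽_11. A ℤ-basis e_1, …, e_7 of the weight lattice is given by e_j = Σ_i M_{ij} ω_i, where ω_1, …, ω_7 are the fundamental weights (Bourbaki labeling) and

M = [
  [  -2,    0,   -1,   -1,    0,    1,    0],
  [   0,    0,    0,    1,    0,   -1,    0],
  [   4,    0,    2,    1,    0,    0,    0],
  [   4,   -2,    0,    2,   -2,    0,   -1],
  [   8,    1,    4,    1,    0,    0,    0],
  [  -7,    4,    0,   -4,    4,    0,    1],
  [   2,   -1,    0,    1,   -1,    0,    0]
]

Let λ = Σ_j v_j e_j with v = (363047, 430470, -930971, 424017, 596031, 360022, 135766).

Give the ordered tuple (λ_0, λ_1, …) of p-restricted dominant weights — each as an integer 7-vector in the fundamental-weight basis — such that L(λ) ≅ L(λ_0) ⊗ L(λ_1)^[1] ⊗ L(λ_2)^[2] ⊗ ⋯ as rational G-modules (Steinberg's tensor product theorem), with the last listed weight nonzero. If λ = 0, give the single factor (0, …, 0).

In the fundamental-weight basis, λ has coordinates c = M·v (v = (363047, 430470, -930971, 424017, 596031, 360022, 135766)):
  c_1 = -2*363047 + 0*430470 + -1*-930971 + -1*424017 + 0*596031 + 1*360022 + 0*135766 = 140882
  c_2 = 0*363047 + 0*430470 + 0*-930971 + 1*424017 + 0*596031 + -1*360022 + 0*135766 = 63995
  c_3 = 4*363047 + 0*430470 + 2*-930971 + 1*424017 + 0*596031 + 0*360022 + 0*135766 = 14263
  c_4 = 4*363047 + -2*430470 + 0*-930971 + 2*424017 + -2*596031 + 0*360022 + -1*135766 = 111454
  c_5 = 8*363047 + 1*430470 + 4*-930971 + 1*424017 + 0*596031 + 0*360022 + 0*135766 = 34979
  c_6 = -7*363047 + 4*430470 + 0*-930971 + -4*424017 + 4*596031 + 0*360022 + 1*135766 = 4373
  c_7 = 2*363047 + -1*430470 + 0*-930971 + 1*424017 + -1*596031 + 0*360022 + 0*135766 = 123610
p = 11; digits c_i = Σ_j d_{ij}·11^j, 0 ≤ d_{ij} < 11:
  c_1 = 140882 = 5·11^0 + 3·11^1 + 9·11^2 + 6·11^3 + 9·11^4
  c_2 = 63995 = 8·11^0 + 9·11^1 + 0·11^2 + 4·11^3 + 4·11^4
  c_3 = 14263 = 7·11^0 + 9·11^1 + 7·11^2 + 10·11^3
  c_4 = 111454 = 2·11^0 + 1·11^1 + 8·11^2 + 6·11^3 + 7·11^4
  c_5 = 34979 = 10·11^0 + 0·11^1 + 3·11^2 + 4·11^3 + 2·11^4
  c_6 = 4373 = 6·11^0 + 1·11^1 + 3·11^2 + 3·11^3
  c_7 = 123610 = 3·11^0 + 6·11^1 + 9·11^2 + 4·11^3 + 8·11^4
λ_0 = (5, 8, 7, 2, 10, 6, 3)
λ_1 = (3, 9, 9, 1, 0, 1, 6)
λ_2 = (9, 0, 7, 8, 3, 3, 9)
λ_3 = (6, 4, 10, 6, 4, 3, 4)
λ_4 = (9, 4, 0, 7, 2, 0, 8)

((5, 8, 7, 2, 10, 6, 3), (3, 9, 9, 1, 0, 1, 6), (9, 0, 7, 8, 3, 3, 9), (6, 4, 10, 6, 4, 3, 4), (9, 4, 0, 7, 2, 0, 8))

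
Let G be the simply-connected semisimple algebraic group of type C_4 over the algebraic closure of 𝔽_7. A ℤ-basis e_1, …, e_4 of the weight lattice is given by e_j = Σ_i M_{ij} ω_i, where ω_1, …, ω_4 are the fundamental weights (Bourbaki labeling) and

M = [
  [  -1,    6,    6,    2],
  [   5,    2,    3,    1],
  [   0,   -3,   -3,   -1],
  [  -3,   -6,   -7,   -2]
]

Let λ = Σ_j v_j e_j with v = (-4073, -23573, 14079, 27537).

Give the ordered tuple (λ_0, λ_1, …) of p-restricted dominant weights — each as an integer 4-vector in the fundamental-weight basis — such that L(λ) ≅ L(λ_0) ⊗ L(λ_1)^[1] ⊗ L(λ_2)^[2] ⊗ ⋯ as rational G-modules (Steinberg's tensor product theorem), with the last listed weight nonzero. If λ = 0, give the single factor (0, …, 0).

Compute c_i = Σ_j M_{ij} v_j with v = (-4073, -23573, 14079, 27537):
  c_1 = (-1)·(-4073) + (6)·(-23573) + 6·14079 + 2·27537 = 2183
  c_2 = (5)·(-4073) + (2)·(-23573) + 3·14079 + 1·27537 = 2263
  c_3 = (0)·(-4073) + (-3)·(-23573) + (-3)·(14079) + (-1)·(27537) = 945
  c_4 = (-3)·(-4073) + (-6)·(-23573) + (-7)·(14079) + (-2)·(27537) = 30
Base-7 expansion of each c_i:
  c_1 = 2183 = 6·7^0 + 3·7^1 + 2·7^2 + 6·7^3
  c_2 = 2263 = 2·7^0 + 1·7^1 + 4·7^2 + 6·7^3
  c_3 = 945 = 0·7^0 + 2·7^1 + 5·7^2 + 2·7^3
  c_4 = 30 = 2·7^0 + 4·7^1
p-restricted factor λ_0 = (6, 2, 0, 2)
p-restricted factor λ_1 = (3, 1, 2, 4)
p-restricted factor λ_2 = (2, 4, 5, 0)
p-restricted factor λ_3 = (6, 6, 2, 0)

((6, 2, 0, 2), (3, 1, 2, 4), (2, 4, 5, 0), (6, 6, 2, 0))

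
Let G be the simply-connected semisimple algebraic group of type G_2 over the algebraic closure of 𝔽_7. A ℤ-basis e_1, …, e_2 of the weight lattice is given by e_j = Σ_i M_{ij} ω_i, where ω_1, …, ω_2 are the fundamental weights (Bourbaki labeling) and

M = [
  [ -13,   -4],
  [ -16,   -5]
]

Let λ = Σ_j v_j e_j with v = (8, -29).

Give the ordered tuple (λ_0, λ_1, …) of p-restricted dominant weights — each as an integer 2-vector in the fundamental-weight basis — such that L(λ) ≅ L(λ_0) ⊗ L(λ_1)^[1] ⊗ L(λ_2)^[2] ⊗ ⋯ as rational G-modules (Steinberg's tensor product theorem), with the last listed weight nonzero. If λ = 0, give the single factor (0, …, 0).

((5, 3), (1, 2))

ω-coordinates c = M·v, v = (8, -29):
  c_1 = -13*8 + -4*-29 = 12
  c_2 = -16*8 + -5*-29 = 17
Expand coordinatewise in base 7:
  c_1 = 12 = 5·7^0 + 1·7^1
  c_2 = 17 = 3·7^0 + 2·7^1
Factor λ_0 = (5, 3)
Factor λ_1 = (1, 2)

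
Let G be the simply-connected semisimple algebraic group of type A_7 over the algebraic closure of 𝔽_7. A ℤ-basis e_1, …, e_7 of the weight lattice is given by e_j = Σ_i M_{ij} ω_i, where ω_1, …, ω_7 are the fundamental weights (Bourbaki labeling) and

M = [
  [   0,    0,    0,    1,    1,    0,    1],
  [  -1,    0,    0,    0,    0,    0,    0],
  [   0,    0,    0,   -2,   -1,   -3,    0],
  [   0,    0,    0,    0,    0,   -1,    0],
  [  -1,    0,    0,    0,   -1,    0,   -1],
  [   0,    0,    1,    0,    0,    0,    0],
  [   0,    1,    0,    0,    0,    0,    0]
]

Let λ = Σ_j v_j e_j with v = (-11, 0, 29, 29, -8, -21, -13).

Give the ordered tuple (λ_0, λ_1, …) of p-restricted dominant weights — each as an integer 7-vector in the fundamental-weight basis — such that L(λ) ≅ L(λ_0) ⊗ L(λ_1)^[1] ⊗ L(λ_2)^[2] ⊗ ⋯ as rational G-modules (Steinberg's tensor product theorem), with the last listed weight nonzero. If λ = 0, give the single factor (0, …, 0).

((1, 4, 6, 0, 4, 1, 0), (1, 1, 1, 3, 4, 4, 0))

ω-coordinates c = M·v, v = (-11, 0, 29, 29, -8, -21, -13):
  c_1 = (0)·(-11) + (0)·(0) + (0)·(29) + (1)·(29) + (1)·(-8) + (0)·(-21) + (1)·(-13) = 8
  c_2 = (-1)·(-11) + (0)·(0) + (0)·(29) + (0)·(29) + (0)·(-8) + (0)·(-21) + (0)·(-13) = 11
  c_3 = (0)·(-11) + (0)·(0) + (0)·(29) + (-2)·(29) + (-1)·(-8) + (-3)·(-21) + (0)·(-13) = 13
  c_4 = (0)·(-11) + (0)·(0) + (0)·(29) + (0)·(29) + (0)·(-8) + (-1)·(-21) + (0)·(-13) = 21
  c_5 = (-1)·(-11) + (0)·(0) + (0)·(29) + (0)·(29) + (-1)·(-8) + (0)·(-21) + (-1)·(-13) = 32
  c_6 = (0)·(-11) + (0)·(0) + (1)·(29) + (0)·(29) + (0)·(-8) + (0)·(-21) + (0)·(-13) = 29
  c_7 = (0)·(-11) + (1)·(0) + (0)·(29) + (0)·(29) + (0)·(-8) + (0)·(-21) + (0)·(-13) = 0
Base-7 expansion of each c_i:
  c_1 = 8 = 1·7^0 + 1·7^1
  c_2 = 11 = 4·7^0 + 1·7^1
  c_3 = 13 = 6·7^0 + 1·7^1
  c_4 = 21 = 0·7^0 + 3·7^1
  c_5 = 32 = 4·7^0 + 4·7^1
  c_6 = 29 = 1·7^0 + 4·7^1
  c_7 = 0
Factor λ_0 = (1, 4, 6, 0, 4, 1, 0)
Factor λ_1 = (1, 1, 1, 3, 4, 4, 0)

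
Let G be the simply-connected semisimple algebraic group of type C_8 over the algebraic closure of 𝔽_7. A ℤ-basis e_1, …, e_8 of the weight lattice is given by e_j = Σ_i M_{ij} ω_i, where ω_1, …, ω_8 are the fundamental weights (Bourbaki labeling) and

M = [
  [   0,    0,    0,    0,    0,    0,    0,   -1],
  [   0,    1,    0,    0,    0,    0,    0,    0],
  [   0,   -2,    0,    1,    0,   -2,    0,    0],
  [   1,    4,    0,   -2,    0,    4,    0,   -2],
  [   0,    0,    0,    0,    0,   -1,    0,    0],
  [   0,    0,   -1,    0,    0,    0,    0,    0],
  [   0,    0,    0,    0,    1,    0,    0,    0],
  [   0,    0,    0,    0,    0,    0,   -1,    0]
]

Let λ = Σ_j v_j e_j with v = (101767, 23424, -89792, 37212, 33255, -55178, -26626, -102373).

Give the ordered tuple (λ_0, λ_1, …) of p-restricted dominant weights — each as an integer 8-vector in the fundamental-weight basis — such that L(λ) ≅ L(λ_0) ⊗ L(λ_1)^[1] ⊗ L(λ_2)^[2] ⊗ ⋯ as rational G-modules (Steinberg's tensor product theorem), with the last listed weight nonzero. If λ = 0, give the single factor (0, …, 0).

((5, 2, 4, 3, 4, 3, 5, 5), (1, 0, 3, 2, 0, 3, 4, 2), (3, 2, 4, 2, 6, 5, 6, 4), (4, 5, 6, 5, 6, 2, 5, 0), (0, 2, 6, 1, 1, 2, 6, 4), (6, 1, 5, 6, 3, 5, 1, 1))

Converting to the ω-basis (c_i = row i of M dotted with v = (101767, 23424, -89792, 37212, 33255, -55178, -26626, -102373)):
  c_1 = 0*101767 + 0*23424 + 0*-89792 + 0*37212 + 0*33255 + 0*-55178 + 0*-26626 + -1*-102373 = 102373
  c_2 = 0*101767 + 1*23424 + 0*-89792 + 0*37212 + 0*33255 + 0*-55178 + 0*-26626 + 0*-102373 = 23424
  c_3 = 0*101767 + -2*23424 + 0*-89792 + 1*37212 + 0*33255 + -2*-55178 + 0*-26626 + 0*-102373 = 100720
  c_4 = 1*101767 + 4*23424 + 0*-89792 + -2*37212 + 0*33255 + 4*-55178 + 0*-26626 + -2*-102373 = 105073
  c_5 = 0*101767 + 0*23424 + 0*-89792 + 0*37212 + 0*33255 + -1*-55178 + 0*-26626 + 0*-102373 = 55178
  c_6 = 0*101767 + 0*23424 + -1*-89792 + 0*37212 + 0*33255 + 0*-55178 + 0*-26626 + 0*-102373 = 89792
  c_7 = 0*101767 + 0*23424 + 0*-89792 + 0*37212 + 1*33255 + 0*-55178 + 0*-26626 + 0*-102373 = 33255
  c_8 = 0*101767 + 0*23424 + 0*-89792 + 0*37212 + 0*33255 + 0*-55178 + -1*-26626 + 0*-102373 = 26626
Base-7 expansion of each c_i:
  c_1 = 102373 = 5·7^0 + 1·7^1 + 3·7^2 + 4·7^3 + 0·7^4 + 6·7^5
  c_2 = 23424 = 2·7^0 + 0·7^1 + 2·7^2 + 5·7^3 + 2·7^4 + 1·7^5
  c_3 = 100720 = 4·7^0 + 3·7^1 + 4·7^2 + 6·7^3 + 6·7^4 + 5·7^5
  c_4 = 105073 = 3·7^0 + 2·7^1 + 2·7^2 + 5·7^3 + 1·7^4 + 6·7^5
  c_5 = 55178 = 4·7^0 + 0·7^1 + 6·7^2 + 6·7^3 + 1·7^4 + 3·7^5
  c_6 = 89792 = 3·7^0 + 3·7^1 + 5·7^2 + 2·7^3 + 2·7^4 + 5·7^5
  c_7 = 33255 = 5·7^0 + 4·7^1 + 6·7^2 + 5·7^3 + 6·7^4 + 1·7^5
  c_8 = 26626 = 5·7^0 + 2·7^1 + 4·7^2 + 0·7^3 + 4·7^4 + 1·7^5
Factor λ_0 = (5, 2, 4, 3, 4, 3, 5, 5)
Factor λ_1 = (1, 0, 3, 2, 0, 3, 4, 2)
Factor λ_2 = (3, 2, 4, 2, 6, 5, 6, 4)
Factor λ_3 = (4, 5, 6, 5, 6, 2, 5, 0)
Factor λ_4 = (0, 2, 6, 1, 1, 2, 6, 4)
Factor λ_5 = (6, 1, 5, 6, 3, 5, 1, 1)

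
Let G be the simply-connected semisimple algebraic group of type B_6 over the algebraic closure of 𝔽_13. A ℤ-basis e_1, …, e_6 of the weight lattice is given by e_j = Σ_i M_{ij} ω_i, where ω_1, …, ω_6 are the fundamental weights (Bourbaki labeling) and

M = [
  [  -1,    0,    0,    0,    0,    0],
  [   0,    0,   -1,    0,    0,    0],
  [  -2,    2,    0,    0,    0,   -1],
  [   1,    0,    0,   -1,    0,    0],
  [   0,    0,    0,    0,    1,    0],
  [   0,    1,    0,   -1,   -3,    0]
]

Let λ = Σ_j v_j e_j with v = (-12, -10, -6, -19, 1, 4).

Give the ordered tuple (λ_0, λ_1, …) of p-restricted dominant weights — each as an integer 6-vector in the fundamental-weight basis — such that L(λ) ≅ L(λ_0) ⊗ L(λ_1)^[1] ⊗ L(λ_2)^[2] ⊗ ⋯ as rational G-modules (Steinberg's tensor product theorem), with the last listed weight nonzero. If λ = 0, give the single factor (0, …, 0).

Change of basis e → ω: c = M·v where v = (-12, -10, -6, -19, 1, 4):
  c_1 = (-1)·(-12) + (0)·(-10) + (0)·(-6) + (0)·(-19) + (0)·(1) + (0)·(4) = 12
  c_2 = (0)·(-12) + (0)·(-10) + (-1)·(-6) + (0)·(-19) + (0)·(1) + (0)·(4) = 6
  c_3 = (-2)·(-12) + (2)·(-10) + (0)·(-6) + (0)·(-19) + (0)·(1) + (-1)·(4) = 0
  c_4 = (1)·(-12) + (0)·(-10) + (0)·(-6) + (-1)·(-19) + (0)·(1) + (0)·(4) = 7
  c_5 = (0)·(-12) + (0)·(-10) + (0)·(-6) + (0)·(-19) + (1)·(1) + (0)·(4) = 1
  c_6 = (0)·(-12) + (1)·(-10) + (0)·(-6) + (-1)·(-19) + (-3)·(1) + (0)·(4) = 6
p = 13; digits c_i = Σ_j d_{ij}·13^j, 0 ≤ d_{ij} < 13:
  c_1 = 12 = 12·13^0
  c_2 = 6 = 6·13^0
  c_3 = 0
  c_4 = 7 = 7·13^0
  c_5 = 1 = 1·13^0
  c_6 = 6 = 6·13^0
λ_0 = (12, 6, 0, 7, 1, 6)

((12, 6, 0, 7, 1, 6),)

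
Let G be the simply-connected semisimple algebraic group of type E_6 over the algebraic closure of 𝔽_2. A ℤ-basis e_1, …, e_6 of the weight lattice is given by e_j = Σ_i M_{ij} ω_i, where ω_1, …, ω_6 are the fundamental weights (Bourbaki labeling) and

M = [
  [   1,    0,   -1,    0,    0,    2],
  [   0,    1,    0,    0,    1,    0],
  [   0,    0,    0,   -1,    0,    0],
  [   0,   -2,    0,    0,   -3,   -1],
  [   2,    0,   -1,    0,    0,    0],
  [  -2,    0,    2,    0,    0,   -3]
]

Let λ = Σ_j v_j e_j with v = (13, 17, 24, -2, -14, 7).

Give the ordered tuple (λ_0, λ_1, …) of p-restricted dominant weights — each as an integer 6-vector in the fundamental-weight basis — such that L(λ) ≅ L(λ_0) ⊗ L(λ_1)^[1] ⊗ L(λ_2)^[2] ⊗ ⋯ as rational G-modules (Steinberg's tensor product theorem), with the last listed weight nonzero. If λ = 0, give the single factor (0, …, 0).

((1, 1, 0, 1, 0, 1), (1, 1, 1, 0, 1, 0))

In the fundamental-weight basis, λ has coordinates c = M·v (v = (13, 17, 24, -2, -14, 7)):
  c_1 = 1*13 + 0*17 + -1*24 + 0*-2 + 0*-14 + 2*7 = 3
  c_2 = 0*13 + 1*17 + 0*24 + 0*-2 + 1*-14 + 0*7 = 3
  c_3 = 0*13 + 0*17 + 0*24 + -1*-2 + 0*-14 + 0*7 = 2
  c_4 = 0*13 + -2*17 + 0*24 + 0*-2 + -3*-14 + -1*7 = 1
  c_5 = 2*13 + 0*17 + -1*24 + 0*-2 + 0*-14 + 0*7 = 2
  c_6 = -2*13 + 0*17 + 2*24 + 0*-2 + 0*-14 + -3*7 = 1
Expand coordinatewise in base 2:
  c_1 = 3 = 1·2^0 + 1·2^1
  c_2 = 3 = 1·2^0 + 1·2^1
  c_3 = 2 = 0·2^0 + 1·2^1
  c_4 = 1 = 1·2^0
  c_5 = 2 = 0·2^0 + 1·2^1
  c_6 = 1 = 1·2^0
Factor λ_0 = (1, 1, 0, 1, 0, 1)
Factor λ_1 = (1, 1, 1, 0, 1, 0)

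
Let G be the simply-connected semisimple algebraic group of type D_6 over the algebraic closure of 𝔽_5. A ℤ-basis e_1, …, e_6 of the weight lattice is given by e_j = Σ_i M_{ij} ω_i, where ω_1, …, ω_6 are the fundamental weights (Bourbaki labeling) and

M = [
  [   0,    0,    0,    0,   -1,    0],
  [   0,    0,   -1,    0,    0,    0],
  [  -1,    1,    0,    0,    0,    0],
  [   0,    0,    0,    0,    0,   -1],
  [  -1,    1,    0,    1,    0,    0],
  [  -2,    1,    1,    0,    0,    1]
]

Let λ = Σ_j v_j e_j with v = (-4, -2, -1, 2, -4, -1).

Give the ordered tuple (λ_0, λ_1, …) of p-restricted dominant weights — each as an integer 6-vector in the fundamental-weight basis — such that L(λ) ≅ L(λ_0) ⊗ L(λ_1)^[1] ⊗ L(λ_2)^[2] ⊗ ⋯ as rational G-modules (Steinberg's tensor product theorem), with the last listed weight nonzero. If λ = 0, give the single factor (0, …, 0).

((4, 1, 2, 1, 4, 4),)

Converting to the ω-basis (c_i = row i of M dotted with v = (-4, -2, -1, 2, -4, -1)):
  c_1 = (0)·(-4) + (0)·(-2) + (0)·(-1) + (0)·(2) + (-1)·(-4) + (0)·(-1) = 4
  c_2 = (0)·(-4) + (0)·(-2) + (-1)·(-1) + (0)·(2) + (0)·(-4) + (0)·(-1) = 1
  c_3 = (-1)·(-4) + (1)·(-2) + (0)·(-1) + (0)·(2) + (0)·(-4) + (0)·(-1) = 2
  c_4 = (0)·(-4) + (0)·(-2) + (0)·(-1) + (0)·(2) + (0)·(-4) + (-1)·(-1) = 1
  c_5 = (-1)·(-4) + (1)·(-2) + (0)·(-1) + (1)·(2) + (0)·(-4) + (0)·(-1) = 4
  c_6 = (-2)·(-4) + (1)·(-2) + (1)·(-1) + (0)·(2) + (0)·(-4) + (1)·(-1) = 4
Base-5 expansion of each c_i:
  c_1 = 4 = 4·5^0
  c_2 = 1 = 1·5^0
  c_3 = 2 = 2·5^0
  c_4 = 1 = 1·5^0
  c_5 = 4 = 4·5^0
  c_6 = 4 = 4·5^0
Factor λ_0 = (4, 1, 2, 1, 4, 4)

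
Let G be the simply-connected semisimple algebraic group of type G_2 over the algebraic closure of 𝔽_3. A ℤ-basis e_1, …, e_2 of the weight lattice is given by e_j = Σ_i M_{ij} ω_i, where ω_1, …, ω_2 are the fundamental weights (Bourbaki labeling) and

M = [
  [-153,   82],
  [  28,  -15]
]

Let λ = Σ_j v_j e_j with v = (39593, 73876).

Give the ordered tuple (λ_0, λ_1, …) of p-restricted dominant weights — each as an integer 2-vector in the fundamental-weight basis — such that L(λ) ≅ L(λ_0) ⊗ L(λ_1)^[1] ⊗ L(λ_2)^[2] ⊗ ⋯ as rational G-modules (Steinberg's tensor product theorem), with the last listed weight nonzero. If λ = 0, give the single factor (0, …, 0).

((1, 2), (1, 1), (2, 0), (0, 2), (1, 2), (0, 1))

Change of basis e → ω: c = M·v where v = (39593, 73876):
  c_1 = (-153)·(39593) + 82·73876 = 103
  c_2 = 28·39593 + (-15)·(73876) = 464
p = 3; digits c_i = Σ_j d_{ij}·3^j, 0 ≤ d_{ij} < 3:
  c_1 = 103 = 1·3^0 + 1·3^1 + 2·3^2 + 0·3^3 + 1·3^4
  c_2 = 464 = 2·3^0 + 1·3^1 + 0·3^2 + 2·3^3 + 2·3^4 + 1·3^5
p-restricted factor λ_0 = (1, 2)
p-restricted factor λ_1 = (1, 1)
p-restricted factor λ_2 = (2, 0)
p-restricted factor λ_3 = (0, 2)
p-restricted factor λ_4 = (1, 2)
p-restricted factor λ_5 = (0, 1)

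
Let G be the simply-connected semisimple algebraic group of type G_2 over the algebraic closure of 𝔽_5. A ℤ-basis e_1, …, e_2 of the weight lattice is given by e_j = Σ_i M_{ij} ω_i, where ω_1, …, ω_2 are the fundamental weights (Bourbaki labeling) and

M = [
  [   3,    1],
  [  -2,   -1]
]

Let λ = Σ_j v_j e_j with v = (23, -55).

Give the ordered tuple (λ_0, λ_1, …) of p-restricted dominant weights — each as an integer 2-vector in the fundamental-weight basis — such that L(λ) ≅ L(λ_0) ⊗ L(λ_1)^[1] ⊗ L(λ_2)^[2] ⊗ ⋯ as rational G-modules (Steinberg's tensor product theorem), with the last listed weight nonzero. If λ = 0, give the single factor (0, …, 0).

((4, 4), (2, 1))

Compute c_i = Σ_j M_{ij} v_j with v = (23, -55):
  c_1 = 3·23 + (1)·(-55) = 14
  c_2 = (-2)·(23) + (-1)·(-55) = 9
p = 5; digits c_i = Σ_j d_{ij}·5^j, 0 ≤ d_{ij} < 5:
  c_1 = 14 = 4·5^0 + 2·5^1
  c_2 = 9 = 4·5^0 + 1·5^1
Factor λ_0 = (4, 4)
Factor λ_1 = (2, 1)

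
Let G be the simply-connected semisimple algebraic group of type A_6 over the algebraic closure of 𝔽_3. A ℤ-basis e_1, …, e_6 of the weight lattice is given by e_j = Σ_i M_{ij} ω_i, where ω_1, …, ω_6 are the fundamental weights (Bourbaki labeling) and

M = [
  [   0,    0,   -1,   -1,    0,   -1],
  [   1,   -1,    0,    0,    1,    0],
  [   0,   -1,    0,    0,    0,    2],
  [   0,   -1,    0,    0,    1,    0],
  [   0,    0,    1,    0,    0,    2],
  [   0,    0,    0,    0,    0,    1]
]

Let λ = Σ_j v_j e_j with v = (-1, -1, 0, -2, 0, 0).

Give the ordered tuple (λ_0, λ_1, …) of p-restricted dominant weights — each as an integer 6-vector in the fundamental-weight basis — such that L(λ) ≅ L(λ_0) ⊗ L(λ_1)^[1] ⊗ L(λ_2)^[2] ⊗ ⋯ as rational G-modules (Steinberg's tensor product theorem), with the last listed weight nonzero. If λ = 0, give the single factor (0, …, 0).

ω-coordinates c = M·v, v = (-1, -1, 0, -2, 0, 0):
  c_1 = (0)·(-1) + (0)·(-1) + (-1)·(0) + (-1)·(-2) + (0)·(0) + (-1)·(0) = 2
  c_2 = (1)·(-1) + (-1)·(-1) + (0)·(0) + (0)·(-2) + (1)·(0) + (0)·(0) = 0
  c_3 = (0)·(-1) + (-1)·(-1) + (0)·(0) + (0)·(-2) + (0)·(0) + (2)·(0) = 1
  c_4 = (0)·(-1) + (-1)·(-1) + (0)·(0) + (0)·(-2) + (1)·(0) + (0)·(0) = 1
  c_5 = (0)·(-1) + (0)·(-1) + (1)·(0) + (0)·(-2) + (0)·(0) + (2)·(0) = 0
  c_6 = (0)·(-1) + (0)·(-1) + (0)·(0) + (0)·(-2) + (0)·(0) + (1)·(0) = 0
Writing each c_i in base p = 3:
  c_1 = 2 = 2·3^0
  c_2 = 0
  c_3 = 1 = 1·3^0
  c_4 = 1 = 1·3^0
  c_5 = 0
  c_6 = 0
λ_0 = (2, 0, 1, 1, 0, 0)

((2, 0, 1, 1, 0, 0),)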